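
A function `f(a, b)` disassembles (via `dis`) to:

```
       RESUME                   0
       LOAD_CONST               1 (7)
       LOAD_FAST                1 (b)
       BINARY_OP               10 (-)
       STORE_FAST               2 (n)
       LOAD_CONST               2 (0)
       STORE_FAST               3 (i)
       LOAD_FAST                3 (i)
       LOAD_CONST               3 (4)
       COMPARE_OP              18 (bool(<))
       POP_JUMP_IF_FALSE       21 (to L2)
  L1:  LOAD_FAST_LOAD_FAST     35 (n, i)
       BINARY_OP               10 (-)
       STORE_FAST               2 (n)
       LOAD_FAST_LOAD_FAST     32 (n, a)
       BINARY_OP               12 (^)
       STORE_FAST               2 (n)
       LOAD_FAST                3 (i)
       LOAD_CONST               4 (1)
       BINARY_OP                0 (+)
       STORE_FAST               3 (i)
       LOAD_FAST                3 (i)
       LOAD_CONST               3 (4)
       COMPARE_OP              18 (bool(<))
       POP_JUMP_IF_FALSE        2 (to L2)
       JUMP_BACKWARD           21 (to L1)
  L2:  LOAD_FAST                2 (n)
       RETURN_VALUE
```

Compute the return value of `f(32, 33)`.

LOAD_CONST → push 7
LOAD_FAST b → push 33
BINARY_OP - → 7 - 33 = -26
STORE_FAST n → n=-26
LOAD_CONST → push 0
STORE_FAST i → i=0
LOAD_FAST i → push 0
LOAD_CONST → push 4
COMPARE_OP bool(<) → 0 vs 4 = True
POP_JUMP_IF_FALSE → pop True; no jump
LOAD_FAST_LOAD_FAST n,i → push -26,0
BINARY_OP - → -26 - 0 = -26
STORE_FAST n → n=-26
LOAD_FAST_LOAD_FAST n,a → push -26,32
BINARY_OP ^ → -26 ^ 32 = -58
STORE_FAST n → n=-58
LOAD_FAST i → push 0
LOAD_CONST → push 1
BINARY_OP + → 0 + 1 = 1
STORE_FAST i → i=1
LOAD_FAST i → push 1
LOAD_CONST → push 4
COMPARE_OP bool(<) → 1 vs 4 = True
POP_JUMP_IF_FALSE → pop True; no jump
LOAD_FAST_LOAD_FAST n,i → push -58,1
BINARY_OP - → -58 - 1 = -59
STORE_FAST n → n=-59
LOAD_FAST_LOAD_FAST n,a → push -59,32
BINARY_OP ^ → -59 ^ 32 = -27
STORE_FAST n → n=-27
LOAD_FAST i → push 1
LOAD_CONST → push 1
BINARY_OP + → 1 + 1 = 2
STORE_FAST i → i=2
LOAD_FAST i → push 2
LOAD_CONST → push 4
COMPARE_OP bool(<) → 2 vs 4 = True
POP_JUMP_IF_FALSE → pop True; no jump
LOAD_FAST_LOAD_FAST n,i → push -27,2
BINARY_OP - → -27 - 2 = -29
STORE_FAST n → n=-29
LOAD_FAST_LOAD_FAST n,a → push -29,32
BINARY_OP ^ → -29 ^ 32 = -61
STORE_FAST n → n=-61
LOAD_FAST i → push 2
LOAD_CONST → push 1
BINARY_OP + → 2 + 1 = 3
STORE_FAST i → i=3
LOAD_FAST i → push 3
LOAD_CONST → push 4
COMPARE_OP bool(<) → 3 vs 4 = True
POP_JUMP_IF_FALSE → pop True; no jump
LOAD_FAST_LOAD_FAST n,i → push -61,3
BINARY_OP - → -61 - 3 = -64
STORE_FAST n → n=-64
LOAD_FAST_LOAD_FAST n,a → push -64,32
BINARY_OP ^ → -64 ^ 32 = -32
STORE_FAST n → n=-32
LOAD_FAST i → push 3
LOAD_CONST → push 1
BINARY_OP + → 3 + 1 = 4
STORE_FAST i → i=4
LOAD_FAST i → push 4
LOAD_CONST → push 4
COMPARE_OP bool(<) → 4 vs 4 = False
POP_JUMP_IF_FALSE → pop False; jump
LOAD_FAST n → push -32
RETURN_VALUE → return -32.

-32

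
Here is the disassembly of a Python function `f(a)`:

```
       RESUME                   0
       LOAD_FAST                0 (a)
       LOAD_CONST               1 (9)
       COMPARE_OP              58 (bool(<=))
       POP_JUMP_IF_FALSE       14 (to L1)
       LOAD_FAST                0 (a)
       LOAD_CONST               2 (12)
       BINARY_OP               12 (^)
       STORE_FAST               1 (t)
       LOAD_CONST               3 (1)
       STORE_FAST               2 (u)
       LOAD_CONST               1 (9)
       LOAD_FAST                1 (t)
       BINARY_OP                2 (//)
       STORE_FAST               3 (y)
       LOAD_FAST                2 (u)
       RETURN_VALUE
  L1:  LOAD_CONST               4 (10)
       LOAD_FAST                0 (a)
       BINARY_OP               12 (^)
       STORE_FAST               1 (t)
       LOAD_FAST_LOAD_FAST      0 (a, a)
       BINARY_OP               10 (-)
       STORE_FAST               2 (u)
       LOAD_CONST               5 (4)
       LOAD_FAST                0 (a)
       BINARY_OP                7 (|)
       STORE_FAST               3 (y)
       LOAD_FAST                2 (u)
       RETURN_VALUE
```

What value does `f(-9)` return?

LOAD_FAST a → push -9. Stack: [-9]
LOAD_CONST → push 9. Stack: [-9, 9]
COMPARE_OP bool(<=) → -9 vs 9 = True. Stack: [True]
POP_JUMP_IF_FALSE → pop True; no jump. Stack: []
LOAD_FAST a → push -9. Stack: [-9]
LOAD_CONST → push 12. Stack: [-9, 12]
BINARY_OP ^ → -9 ^ 12 = -5. Stack: [-5]
STORE_FAST t → t=-5. Stack: []
LOAD_CONST → push 1. Stack: [1]
STORE_FAST u → u=1. Stack: []
LOAD_CONST → push 9. Stack: [9]
LOAD_FAST t → push -5. Stack: [9, -5]
BINARY_OP // → 9 // -5 = -2. Stack: [-2]
STORE_FAST y → y=-2. Stack: []
LOAD_FAST u → push 1. Stack: [1]
RETURN_VALUE → return 1.

1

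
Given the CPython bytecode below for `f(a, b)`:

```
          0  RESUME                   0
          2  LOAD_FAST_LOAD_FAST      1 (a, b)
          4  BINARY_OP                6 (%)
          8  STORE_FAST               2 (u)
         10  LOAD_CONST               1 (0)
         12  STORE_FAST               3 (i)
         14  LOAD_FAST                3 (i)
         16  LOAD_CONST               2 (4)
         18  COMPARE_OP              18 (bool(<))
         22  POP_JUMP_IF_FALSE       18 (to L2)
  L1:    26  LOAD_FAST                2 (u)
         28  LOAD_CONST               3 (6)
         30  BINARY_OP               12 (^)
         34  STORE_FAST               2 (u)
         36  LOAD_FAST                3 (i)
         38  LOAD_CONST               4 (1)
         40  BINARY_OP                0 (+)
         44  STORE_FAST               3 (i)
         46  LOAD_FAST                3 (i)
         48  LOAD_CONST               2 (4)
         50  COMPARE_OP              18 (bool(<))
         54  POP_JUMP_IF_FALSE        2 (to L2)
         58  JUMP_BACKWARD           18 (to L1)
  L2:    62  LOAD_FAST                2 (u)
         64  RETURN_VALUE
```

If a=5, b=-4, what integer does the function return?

-3

LOAD_FAST_LOAD_FAST a,b → push 5,-4. Stack: [5, -4]
BINARY_OP % → 5 % -4 = -3. Stack: [-3]
STORE_FAST u → u=-3. Stack: []
LOAD_CONST → push 0. Stack: [0]
STORE_FAST i → i=0. Stack: []
LOAD_FAST i → push 0. Stack: [0]
LOAD_CONST → push 4. Stack: [0, 4]
COMPARE_OP bool(<) → 0 vs 4 = True. Stack: [True]
POP_JUMP_IF_FALSE → pop True; no jump. Stack: []
LOAD_FAST u → push -3. Stack: [-3]
LOAD_CONST → push 6. Stack: [-3, 6]
BINARY_OP ^ → -3 ^ 6 = -5. Stack: [-5]
STORE_FAST u → u=-5. Stack: []
LOAD_FAST i → push 0. Stack: [0]
LOAD_CONST → push 1. Stack: [0, 1]
BINARY_OP + → 0 + 1 = 1. Stack: [1]
STORE_FAST i → i=1. Stack: []
LOAD_FAST i → push 1. Stack: [1]
LOAD_CONST → push 4. Stack: [1, 4]
COMPARE_OP bool(<) → 1 vs 4 = True. Stack: [True]
POP_JUMP_IF_FALSE → pop True; no jump. Stack: []
LOAD_FAST u → push -5. Stack: [-5]
LOAD_CONST → push 6. Stack: [-5, 6]
BINARY_OP ^ → -5 ^ 6 = -3. Stack: [-3]
STORE_FAST u → u=-3. Stack: []
LOAD_FAST i → push 1. Stack: [1]
LOAD_CONST → push 1. Stack: [1, 1]
BINARY_OP + → 1 + 1 = 2. Stack: [2]
STORE_FAST i → i=2. Stack: []
LOAD_FAST i → push 2. Stack: [2]
LOAD_CONST → push 4. Stack: [2, 4]
COMPARE_OP bool(<) → 2 vs 4 = True. Stack: [True]
POP_JUMP_IF_FALSE → pop True; no jump. Stack: []
LOAD_FAST u → push -3. Stack: [-3]
LOAD_CONST → push 6. Stack: [-3, 6]
BINARY_OP ^ → -3 ^ 6 = -5. Stack: [-5]
STORE_FAST u → u=-5. Stack: []
LOAD_FAST i → push 2. Stack: [2]
LOAD_CONST → push 1. Stack: [2, 1]
BINARY_OP + → 2 + 1 = 3. Stack: [3]
STORE_FAST i → i=3. Stack: []
LOAD_FAST i → push 3. Stack: [3]
LOAD_CONST → push 4. Stack: [3, 4]
COMPARE_OP bool(<) → 3 vs 4 = True. Stack: [True]
POP_JUMP_IF_FALSE → pop True; no jump. Stack: []
LOAD_FAST u → push -5. Stack: [-5]
LOAD_CONST → push 6. Stack: [-5, 6]
BINARY_OP ^ → -5 ^ 6 = -3. Stack: [-3]
STORE_FAST u → u=-3. Stack: []
LOAD_FAST i → push 3. Stack: [3]
LOAD_CONST → push 1. Stack: [3, 1]
BINARY_OP + → 3 + 1 = 4. Stack: [4]
STORE_FAST i → i=4. Stack: []
LOAD_FAST i → push 4. Stack: [4]
LOAD_CONST → push 4. Stack: [4, 4]
COMPARE_OP bool(<) → 4 vs 4 = False. Stack: [False]
POP_JUMP_IF_FALSE → pop False; jump. Stack: []
LOAD_FAST u → push -3. Stack: [-3]
RETURN_VALUE → return -3.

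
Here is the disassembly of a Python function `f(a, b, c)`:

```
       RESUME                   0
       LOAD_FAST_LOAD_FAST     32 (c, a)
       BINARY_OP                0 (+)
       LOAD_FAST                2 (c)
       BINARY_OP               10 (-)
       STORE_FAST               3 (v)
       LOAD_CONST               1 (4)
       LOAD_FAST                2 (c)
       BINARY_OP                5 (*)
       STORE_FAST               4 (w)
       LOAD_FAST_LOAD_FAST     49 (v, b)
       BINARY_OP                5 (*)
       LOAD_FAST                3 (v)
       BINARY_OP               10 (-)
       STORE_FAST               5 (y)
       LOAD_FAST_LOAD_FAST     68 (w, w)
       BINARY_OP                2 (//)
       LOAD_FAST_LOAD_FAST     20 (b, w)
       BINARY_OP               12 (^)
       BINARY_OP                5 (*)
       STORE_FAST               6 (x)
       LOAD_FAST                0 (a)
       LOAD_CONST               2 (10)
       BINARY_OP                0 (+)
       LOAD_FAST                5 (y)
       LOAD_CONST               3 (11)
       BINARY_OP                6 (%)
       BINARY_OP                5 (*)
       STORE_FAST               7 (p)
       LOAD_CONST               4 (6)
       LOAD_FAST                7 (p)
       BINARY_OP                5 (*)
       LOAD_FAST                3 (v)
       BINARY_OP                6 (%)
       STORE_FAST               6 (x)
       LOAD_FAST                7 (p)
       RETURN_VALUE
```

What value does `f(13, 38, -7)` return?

184

LOAD_FAST_LOAD_FAST c,a → push -7,13. Stack: [-7, 13]
BINARY_OP + → -7 + 13 = 6. Stack: [6]
LOAD_FAST c → push -7. Stack: [6, -7]
BINARY_OP - → 6 - -7 = 13. Stack: [13]
STORE_FAST v → v=13. Stack: []
LOAD_CONST → push 4. Stack: [4]
LOAD_FAST c → push -7. Stack: [4, -7]
BINARY_OP * → 4 * -7 = -28. Stack: [-28]
STORE_FAST w → w=-28. Stack: []
LOAD_FAST_LOAD_FAST v,b → push 13,38. Stack: [13, 38]
BINARY_OP * → 13 * 38 = 494. Stack: [494]
LOAD_FAST v → push 13. Stack: [494, 13]
BINARY_OP - → 494 - 13 = 481. Stack: [481]
STORE_FAST y → y=481. Stack: []
LOAD_FAST_LOAD_FAST w,w → push -28,-28. Stack: [-28, -28]
BINARY_OP // → -28 // -28 = 1. Stack: [1]
LOAD_FAST_LOAD_FAST b,w → push 38,-28. Stack: [1, 38, -28]
BINARY_OP ^ → 38 ^ -28 = -62. Stack: [1, -62]
BINARY_OP * → 1 * -62 = -62. Stack: [-62]
STORE_FAST x → x=-62. Stack: []
LOAD_FAST a → push 13. Stack: [13]
LOAD_CONST → push 10. Stack: [13, 10]
BINARY_OP + → 13 + 10 = 23. Stack: [23]
LOAD_FAST y → push 481. Stack: [23, 481]
LOAD_CONST → push 11. Stack: [23, 481, 11]
BINARY_OP % → 481 % 11 = 8. Stack: [23, 8]
BINARY_OP * → 23 * 8 = 184. Stack: [184]
STORE_FAST p → p=184. Stack: []
LOAD_CONST → push 6. Stack: [6]
LOAD_FAST p → push 184. Stack: [6, 184]
BINARY_OP * → 6 * 184 = 1104. Stack: [1104]
LOAD_FAST v → push 13. Stack: [1104, 13]
BINARY_OP % → 1104 % 13 = 12. Stack: [12]
STORE_FAST x → x=12. Stack: []
LOAD_FAST p → push 184. Stack: [184]
RETURN_VALUE → return 184.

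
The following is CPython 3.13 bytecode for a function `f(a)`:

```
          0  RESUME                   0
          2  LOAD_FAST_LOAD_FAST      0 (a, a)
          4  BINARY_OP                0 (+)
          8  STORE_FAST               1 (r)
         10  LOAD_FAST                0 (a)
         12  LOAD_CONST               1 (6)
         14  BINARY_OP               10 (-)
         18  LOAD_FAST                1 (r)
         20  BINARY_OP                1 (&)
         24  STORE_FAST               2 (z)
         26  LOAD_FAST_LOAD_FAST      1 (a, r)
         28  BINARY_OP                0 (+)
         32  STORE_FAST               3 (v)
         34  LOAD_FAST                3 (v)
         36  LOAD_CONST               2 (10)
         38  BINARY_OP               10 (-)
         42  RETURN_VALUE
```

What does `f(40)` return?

LOAD_FAST_LOAD_FAST a,a → push 40,40. Stack: [40, 40]
BINARY_OP + → 40 + 40 = 80. Stack: [80]
STORE_FAST r → r=80. Stack: []
LOAD_FAST a → push 40. Stack: [40]
LOAD_CONST → push 6. Stack: [40, 6]
BINARY_OP - → 40 - 6 = 34. Stack: [34]
LOAD_FAST r → push 80. Stack: [34, 80]
BINARY_OP & → 34 & 80 = 0. Stack: [0]
STORE_FAST z → z=0. Stack: []
LOAD_FAST_LOAD_FAST a,r → push 40,80. Stack: [40, 80]
BINARY_OP + → 40 + 80 = 120. Stack: [120]
STORE_FAST v → v=120. Stack: []
LOAD_FAST v → push 120. Stack: [120]
LOAD_CONST → push 10. Stack: [120, 10]
BINARY_OP - → 120 - 10 = 110. Stack: [110]
RETURN_VALUE → return 110.

110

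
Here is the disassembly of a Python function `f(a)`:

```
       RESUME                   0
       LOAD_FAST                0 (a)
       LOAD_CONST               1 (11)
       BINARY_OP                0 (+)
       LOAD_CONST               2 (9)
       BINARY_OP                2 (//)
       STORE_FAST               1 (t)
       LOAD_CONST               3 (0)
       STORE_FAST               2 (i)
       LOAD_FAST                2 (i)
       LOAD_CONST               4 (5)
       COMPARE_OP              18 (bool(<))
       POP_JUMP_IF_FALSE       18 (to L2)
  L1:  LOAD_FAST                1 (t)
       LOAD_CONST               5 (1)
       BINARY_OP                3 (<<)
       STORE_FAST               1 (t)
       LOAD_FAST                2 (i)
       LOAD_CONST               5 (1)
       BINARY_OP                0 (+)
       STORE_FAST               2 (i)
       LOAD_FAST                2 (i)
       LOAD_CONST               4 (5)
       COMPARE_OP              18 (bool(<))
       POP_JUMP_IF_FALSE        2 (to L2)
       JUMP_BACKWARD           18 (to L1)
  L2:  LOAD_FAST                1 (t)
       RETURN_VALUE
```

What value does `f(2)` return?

LOAD_FAST a → push 2
LOAD_CONST → push 11
BINARY_OP + → 2 + 11 = 13
LOAD_CONST → push 9
BINARY_OP // → 13 // 9 = 1
STORE_FAST t → t=1
LOAD_CONST → push 0
STORE_FAST i → i=0
LOAD_FAST i → push 0
LOAD_CONST → push 5
COMPARE_OP bool(<) → 0 vs 5 = True
POP_JUMP_IF_FALSE → pop True; no jump
LOAD_FAST t → push 1
LOAD_CONST → push 1
BINARY_OP << → 1 << 1 = 2
STORE_FAST t → t=2
LOAD_FAST i → push 0
LOAD_CONST → push 1
BINARY_OP + → 0 + 1 = 1
STORE_FAST i → i=1
LOAD_FAST i → push 1
LOAD_CONST → push 5
COMPARE_OP bool(<) → 1 vs 5 = True
POP_JUMP_IF_FALSE → pop True; no jump
LOAD_FAST t → push 2
LOAD_CONST → push 1
BINARY_OP << → 2 << 1 = 4
STORE_FAST t → t=4
LOAD_FAST i → push 1
LOAD_CONST → push 1
BINARY_OP + → 1 + 1 = 2
STORE_FAST i → i=2
LOAD_FAST i → push 2
LOAD_CONST → push 5
COMPARE_OP bool(<) → 2 vs 5 = True
POP_JUMP_IF_FALSE → pop True; no jump
LOAD_FAST t → push 4
LOAD_CONST → push 1
BINARY_OP << → 4 << 1 = 8
STORE_FAST t → t=8
LOAD_FAST i → push 2
LOAD_CONST → push 1
BINARY_OP + → 2 + 1 = 3
STORE_FAST i → i=3
LOAD_FAST i → push 3
LOAD_CONST → push 5
COMPARE_OP bool(<) → 3 vs 5 = True
POP_JUMP_IF_FALSE → pop True; no jump
LOAD_FAST t → push 8
LOAD_CONST → push 1
BINARY_OP << → 8 << 1 = 16
STORE_FAST t → t=16
LOAD_FAST i → push 3
LOAD_CONST → push 1
BINARY_OP + → 3 + 1 = 4
STORE_FAST i → i=4
LOAD_FAST i → push 4
LOAD_CONST → push 5
COMPARE_OP bool(<) → 4 vs 5 = True
POP_JUMP_IF_FALSE → pop True; no jump
LOAD_FAST t → push 16
LOAD_CONST → push 1
BINARY_OP << → 16 << 1 = 32
STORE_FAST t → t=32
LOAD_FAST i → push 4
LOAD_CONST → push 1
BINARY_OP + → 4 + 1 = 5
STORE_FAST i → i=5
LOAD_FAST i → push 5
LOAD_CONST → push 5
COMPARE_OP bool(<) → 5 vs 5 = False
POP_JUMP_IF_FALSE → pop False; jump
LOAD_FAST t → push 32
RETURN_VALUE → return 32.

32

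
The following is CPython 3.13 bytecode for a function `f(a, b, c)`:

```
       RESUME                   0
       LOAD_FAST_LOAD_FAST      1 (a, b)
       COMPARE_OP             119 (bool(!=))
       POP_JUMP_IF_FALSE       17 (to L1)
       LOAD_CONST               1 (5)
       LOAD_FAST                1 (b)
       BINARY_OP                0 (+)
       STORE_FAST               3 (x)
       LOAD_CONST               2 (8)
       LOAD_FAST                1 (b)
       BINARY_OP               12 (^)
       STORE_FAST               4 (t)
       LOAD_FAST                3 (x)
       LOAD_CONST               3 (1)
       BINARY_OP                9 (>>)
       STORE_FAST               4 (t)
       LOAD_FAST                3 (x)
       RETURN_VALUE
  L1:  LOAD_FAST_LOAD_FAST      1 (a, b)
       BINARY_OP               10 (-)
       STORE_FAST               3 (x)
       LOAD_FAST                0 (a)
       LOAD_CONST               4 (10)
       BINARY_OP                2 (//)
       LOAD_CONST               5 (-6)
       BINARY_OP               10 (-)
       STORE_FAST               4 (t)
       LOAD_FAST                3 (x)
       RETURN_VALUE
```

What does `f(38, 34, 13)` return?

LOAD_FAST_LOAD_FAST a,b → push 38,34. Stack: [38, 34]
COMPARE_OP bool(!=) → 38 vs 34 = True. Stack: [True]
POP_JUMP_IF_FALSE → pop True; no jump. Stack: []
LOAD_CONST → push 5. Stack: [5]
LOAD_FAST b → push 34. Stack: [5, 34]
BINARY_OP + → 5 + 34 = 39. Stack: [39]
STORE_FAST x → x=39. Stack: []
LOAD_CONST → push 8. Stack: [8]
LOAD_FAST b → push 34. Stack: [8, 34]
BINARY_OP ^ → 8 ^ 34 = 42. Stack: [42]
STORE_FAST t → t=42. Stack: []
LOAD_FAST x → push 39. Stack: [39]
LOAD_CONST → push 1. Stack: [39, 1]
BINARY_OP >> → 39 >> 1 = 19. Stack: [19]
STORE_FAST t → t=19. Stack: []
LOAD_FAST x → push 39. Stack: [39]
RETURN_VALUE → return 39.

39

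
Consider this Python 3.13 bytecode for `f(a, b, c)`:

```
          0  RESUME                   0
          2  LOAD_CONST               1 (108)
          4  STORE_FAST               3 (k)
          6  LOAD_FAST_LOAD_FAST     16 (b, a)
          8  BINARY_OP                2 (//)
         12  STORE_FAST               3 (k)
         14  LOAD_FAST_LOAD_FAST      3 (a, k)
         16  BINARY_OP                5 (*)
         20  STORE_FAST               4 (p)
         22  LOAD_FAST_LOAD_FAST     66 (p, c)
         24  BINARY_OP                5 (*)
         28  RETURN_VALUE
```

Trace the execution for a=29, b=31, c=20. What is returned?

580

LOAD_CONST → push 108. Stack: [108]
STORE_FAST k → k=108. Stack: []
LOAD_FAST_LOAD_FAST b,a → push 31,29. Stack: [31, 29]
BINARY_OP // → 31 // 29 = 1. Stack: [1]
STORE_FAST k → k=1. Stack: []
LOAD_FAST_LOAD_FAST a,k → push 29,1. Stack: [29, 1]
BINARY_OP * → 29 * 1 = 29. Stack: [29]
STORE_FAST p → p=29. Stack: []
LOAD_FAST_LOAD_FAST p,c → push 29,20. Stack: [29, 20]
BINARY_OP * → 29 * 20 = 580. Stack: [580]
RETURN_VALUE → return 580.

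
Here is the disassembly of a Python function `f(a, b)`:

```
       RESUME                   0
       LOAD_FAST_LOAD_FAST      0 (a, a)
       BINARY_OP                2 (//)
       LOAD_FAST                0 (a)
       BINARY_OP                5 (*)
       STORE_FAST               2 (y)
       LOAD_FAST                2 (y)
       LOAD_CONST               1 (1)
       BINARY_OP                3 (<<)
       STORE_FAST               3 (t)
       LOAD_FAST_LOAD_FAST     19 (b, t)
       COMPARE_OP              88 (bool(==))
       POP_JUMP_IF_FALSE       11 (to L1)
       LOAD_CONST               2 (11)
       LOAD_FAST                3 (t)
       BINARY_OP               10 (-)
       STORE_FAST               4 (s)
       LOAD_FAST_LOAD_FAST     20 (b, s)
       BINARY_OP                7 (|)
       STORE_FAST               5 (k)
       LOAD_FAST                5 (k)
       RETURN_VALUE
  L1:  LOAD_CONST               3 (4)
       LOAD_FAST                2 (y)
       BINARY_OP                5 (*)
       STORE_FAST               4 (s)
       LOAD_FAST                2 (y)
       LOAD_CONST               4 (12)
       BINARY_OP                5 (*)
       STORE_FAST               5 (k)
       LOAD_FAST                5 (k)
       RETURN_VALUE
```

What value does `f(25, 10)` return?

LOAD_FAST_LOAD_FAST a,a → push 25,25. Stack: [25, 25]
BINARY_OP // → 25 // 25 = 1. Stack: [1]
LOAD_FAST a → push 25. Stack: [1, 25]
BINARY_OP * → 1 * 25 = 25. Stack: [25]
STORE_FAST y → y=25. Stack: []
LOAD_FAST y → push 25. Stack: [25]
LOAD_CONST → push 1. Stack: [25, 1]
BINARY_OP << → 25 << 1 = 50. Stack: [50]
STORE_FAST t → t=50. Stack: []
LOAD_FAST_LOAD_FAST b,t → push 10,50. Stack: [10, 50]
COMPARE_OP bool(==) → 10 vs 50 = False. Stack: [False]
POP_JUMP_IF_FALSE → pop False; jump. Stack: []
LOAD_CONST → push 4. Stack: [4]
LOAD_FAST y → push 25. Stack: [4, 25]
BINARY_OP * → 4 * 25 = 100. Stack: [100]
STORE_FAST s → s=100. Stack: []
LOAD_FAST y → push 25. Stack: [25]
LOAD_CONST → push 12. Stack: [25, 12]
BINARY_OP * → 25 * 12 = 300. Stack: [300]
STORE_FAST k → k=300. Stack: []
LOAD_FAST k → push 300. Stack: [300]
RETURN_VALUE → return 300.

300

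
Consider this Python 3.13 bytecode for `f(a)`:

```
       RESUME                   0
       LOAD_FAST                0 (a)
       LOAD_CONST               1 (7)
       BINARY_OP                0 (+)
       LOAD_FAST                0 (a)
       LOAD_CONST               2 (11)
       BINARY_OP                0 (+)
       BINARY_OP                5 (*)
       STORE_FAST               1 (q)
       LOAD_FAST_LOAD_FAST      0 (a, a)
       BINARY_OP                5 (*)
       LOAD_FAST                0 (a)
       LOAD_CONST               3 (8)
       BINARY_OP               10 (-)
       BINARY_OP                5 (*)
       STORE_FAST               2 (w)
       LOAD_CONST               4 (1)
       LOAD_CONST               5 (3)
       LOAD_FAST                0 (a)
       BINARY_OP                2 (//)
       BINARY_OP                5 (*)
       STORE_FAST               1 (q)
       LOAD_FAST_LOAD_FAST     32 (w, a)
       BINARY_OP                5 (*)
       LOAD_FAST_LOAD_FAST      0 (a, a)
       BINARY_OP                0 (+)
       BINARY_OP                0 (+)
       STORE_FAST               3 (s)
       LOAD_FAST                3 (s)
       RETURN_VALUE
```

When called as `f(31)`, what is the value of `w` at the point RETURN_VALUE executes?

22103

LOAD_FAST a → push 31. Stack: [31]
LOAD_CONST → push 7. Stack: [31, 7]
BINARY_OP + → 31 + 7 = 38. Stack: [38]
LOAD_FAST a → push 31. Stack: [38, 31]
LOAD_CONST → push 11. Stack: [38, 31, 11]
BINARY_OP + → 31 + 11 = 42. Stack: [38, 42]
BINARY_OP * → 38 * 42 = 1596. Stack: [1596]
STORE_FAST q → q=1596. Stack: []
LOAD_FAST_LOAD_FAST a,a → push 31,31. Stack: [31, 31]
BINARY_OP * → 31 * 31 = 961. Stack: [961]
LOAD_FAST a → push 31. Stack: [961, 31]
LOAD_CONST → push 8. Stack: [961, 31, 8]
BINARY_OP - → 31 - 8 = 23. Stack: [961, 23]
BINARY_OP * → 961 * 23 = 22103. Stack: [22103]
STORE_FAST w → w=22103. Stack: []
LOAD_CONST → push 1. Stack: [1]
LOAD_CONST → push 3. Stack: [1, 3]
LOAD_FAST a → push 31. Stack: [1, 3, 31]
BINARY_OP // → 3 // 31 = 0. Stack: [1, 0]
BINARY_OP * → 1 * 0 = 0. Stack: [0]
STORE_FAST q → q=0. Stack: []
LOAD_FAST_LOAD_FAST w,a → push 22103,31. Stack: [22103, 31]
BINARY_OP * → 22103 * 31 = 685193. Stack: [685193]
LOAD_FAST_LOAD_FAST a,a → push 31,31. Stack: [685193, 31, 31]
BINARY_OP + → 31 + 31 = 62. Stack: [685193, 62]
BINARY_OP + → 685193 + 62 = 685255. Stack: [685255]
STORE_FAST s → s=685255. Stack: []
LOAD_FAST s → push 685255. Stack: [685255]
RETURN_VALUE → return 685255.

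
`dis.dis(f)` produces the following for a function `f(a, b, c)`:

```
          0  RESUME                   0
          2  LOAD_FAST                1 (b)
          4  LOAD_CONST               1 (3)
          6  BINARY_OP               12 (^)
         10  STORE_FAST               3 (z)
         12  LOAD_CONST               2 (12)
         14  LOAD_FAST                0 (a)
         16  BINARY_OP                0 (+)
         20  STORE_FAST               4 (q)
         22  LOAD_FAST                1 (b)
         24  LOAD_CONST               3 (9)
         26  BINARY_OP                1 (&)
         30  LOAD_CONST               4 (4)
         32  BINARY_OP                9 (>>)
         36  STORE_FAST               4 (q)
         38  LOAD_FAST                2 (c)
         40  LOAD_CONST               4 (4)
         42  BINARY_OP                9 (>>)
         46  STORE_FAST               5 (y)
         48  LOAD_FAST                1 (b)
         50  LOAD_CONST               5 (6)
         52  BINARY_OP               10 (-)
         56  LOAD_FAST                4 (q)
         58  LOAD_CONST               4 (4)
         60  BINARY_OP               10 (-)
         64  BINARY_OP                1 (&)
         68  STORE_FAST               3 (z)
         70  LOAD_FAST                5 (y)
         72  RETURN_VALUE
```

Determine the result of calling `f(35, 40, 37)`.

LOAD_FAST b → push 40. Stack: [40]
LOAD_CONST → push 3. Stack: [40, 3]
BINARY_OP ^ → 40 ^ 3 = 43. Stack: [43]
STORE_FAST z → z=43. Stack: []
LOAD_CONST → push 12. Stack: [12]
LOAD_FAST a → push 35. Stack: [12, 35]
BINARY_OP + → 12 + 35 = 47. Stack: [47]
STORE_FAST q → q=47. Stack: []
LOAD_FAST b → push 40. Stack: [40]
LOAD_CONST → push 9. Stack: [40, 9]
BINARY_OP & → 40 & 9 = 8. Stack: [8]
LOAD_CONST → push 4. Stack: [8, 4]
BINARY_OP >> → 8 >> 4 = 0. Stack: [0]
STORE_FAST q → q=0. Stack: []
LOAD_FAST c → push 37. Stack: [37]
LOAD_CONST → push 4. Stack: [37, 4]
BINARY_OP >> → 37 >> 4 = 2. Stack: [2]
STORE_FAST y → y=2. Stack: []
LOAD_FAST b → push 40. Stack: [40]
LOAD_CONST → push 6. Stack: [40, 6]
BINARY_OP - → 40 - 6 = 34. Stack: [34]
LOAD_FAST q → push 0. Stack: [34, 0]
LOAD_CONST → push 4. Stack: [34, 0, 4]
BINARY_OP - → 0 - 4 = -4. Stack: [34, -4]
BINARY_OP & → 34 & -4 = 32. Stack: [32]
STORE_FAST z → z=32. Stack: []
LOAD_FAST y → push 2. Stack: [2]
RETURN_VALUE → return 2.

2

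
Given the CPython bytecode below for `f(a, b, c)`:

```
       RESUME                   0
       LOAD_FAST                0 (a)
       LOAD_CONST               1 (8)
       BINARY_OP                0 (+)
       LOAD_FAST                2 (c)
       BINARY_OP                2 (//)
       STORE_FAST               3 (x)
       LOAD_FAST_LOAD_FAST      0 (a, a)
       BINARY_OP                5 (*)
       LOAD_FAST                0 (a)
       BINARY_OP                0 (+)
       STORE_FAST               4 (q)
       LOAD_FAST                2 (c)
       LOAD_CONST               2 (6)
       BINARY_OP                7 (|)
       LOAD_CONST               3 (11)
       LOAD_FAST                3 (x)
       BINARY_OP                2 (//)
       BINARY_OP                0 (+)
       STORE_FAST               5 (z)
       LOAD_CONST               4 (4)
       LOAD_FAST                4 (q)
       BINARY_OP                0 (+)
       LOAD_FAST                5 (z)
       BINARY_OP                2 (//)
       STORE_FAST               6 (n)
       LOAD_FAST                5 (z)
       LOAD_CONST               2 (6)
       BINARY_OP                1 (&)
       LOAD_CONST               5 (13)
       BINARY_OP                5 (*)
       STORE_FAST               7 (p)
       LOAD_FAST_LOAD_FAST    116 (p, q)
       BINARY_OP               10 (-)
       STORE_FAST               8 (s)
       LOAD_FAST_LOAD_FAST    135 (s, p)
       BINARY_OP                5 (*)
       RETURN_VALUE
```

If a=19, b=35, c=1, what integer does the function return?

-23556

LOAD_FAST a → push 19. Stack: [19]
LOAD_CONST → push 8. Stack: [19, 8]
BINARY_OP + → 19 + 8 = 27. Stack: [27]
LOAD_FAST c → push 1. Stack: [27, 1]
BINARY_OP // → 27 // 1 = 27. Stack: [27]
STORE_FAST x → x=27. Stack: []
LOAD_FAST_LOAD_FAST a,a → push 19,19. Stack: [19, 19]
BINARY_OP * → 19 * 19 = 361. Stack: [361]
LOAD_FAST a → push 19. Stack: [361, 19]
BINARY_OP + → 361 + 19 = 380. Stack: [380]
STORE_FAST q → q=380. Stack: []
LOAD_FAST c → push 1. Stack: [1]
LOAD_CONST → push 6. Stack: [1, 6]
BINARY_OP | → 1 | 6 = 7. Stack: [7]
LOAD_CONST → push 11. Stack: [7, 11]
LOAD_FAST x → push 27. Stack: [7, 11, 27]
BINARY_OP // → 11 // 27 = 0. Stack: [7, 0]
BINARY_OP + → 7 + 0 = 7. Stack: [7]
STORE_FAST z → z=7. Stack: []
LOAD_CONST → push 4. Stack: [4]
LOAD_FAST q → push 380. Stack: [4, 380]
BINARY_OP + → 4 + 380 = 384. Stack: [384]
LOAD_FAST z → push 7. Stack: [384, 7]
BINARY_OP // → 384 // 7 = 54. Stack: [54]
STORE_FAST n → n=54. Stack: []
LOAD_FAST z → push 7. Stack: [7]
LOAD_CONST → push 6. Stack: [7, 6]
BINARY_OP & → 7 & 6 = 6. Stack: [6]
LOAD_CONST → push 13. Stack: [6, 13]
BINARY_OP * → 6 * 13 = 78. Stack: [78]
STORE_FAST p → p=78. Stack: []
LOAD_FAST_LOAD_FAST p,q → push 78,380. Stack: [78, 380]
BINARY_OP - → 78 - 380 = -302. Stack: [-302]
STORE_FAST s → s=-302. Stack: []
LOAD_FAST_LOAD_FAST s,p → push -302,78. Stack: [-302, 78]
BINARY_OP * → -302 * 78 = -23556. Stack: [-23556]
RETURN_VALUE → return -23556.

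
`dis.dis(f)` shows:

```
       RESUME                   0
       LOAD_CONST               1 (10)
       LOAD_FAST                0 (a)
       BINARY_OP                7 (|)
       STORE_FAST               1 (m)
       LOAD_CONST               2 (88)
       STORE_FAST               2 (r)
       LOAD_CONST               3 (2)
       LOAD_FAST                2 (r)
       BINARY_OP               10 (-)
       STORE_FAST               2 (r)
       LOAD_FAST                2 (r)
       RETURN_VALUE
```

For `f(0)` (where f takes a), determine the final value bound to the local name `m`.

10

LOAD_CONST → push 10. Stack: [10]
LOAD_FAST a → push 0. Stack: [10, 0]
BINARY_OP | → 10 | 0 = 10. Stack: [10]
STORE_FAST m → m=10. Stack: []
LOAD_CONST → push 88. Stack: [88]
STORE_FAST r → r=88. Stack: []
LOAD_CONST → push 2. Stack: [2]
LOAD_FAST r → push 88. Stack: [2, 88]
BINARY_OP - → 2 - 88 = -86. Stack: [-86]
STORE_FAST r → r=-86. Stack: []
LOAD_FAST r → push -86. Stack: [-86]
RETURN_VALUE → return -86.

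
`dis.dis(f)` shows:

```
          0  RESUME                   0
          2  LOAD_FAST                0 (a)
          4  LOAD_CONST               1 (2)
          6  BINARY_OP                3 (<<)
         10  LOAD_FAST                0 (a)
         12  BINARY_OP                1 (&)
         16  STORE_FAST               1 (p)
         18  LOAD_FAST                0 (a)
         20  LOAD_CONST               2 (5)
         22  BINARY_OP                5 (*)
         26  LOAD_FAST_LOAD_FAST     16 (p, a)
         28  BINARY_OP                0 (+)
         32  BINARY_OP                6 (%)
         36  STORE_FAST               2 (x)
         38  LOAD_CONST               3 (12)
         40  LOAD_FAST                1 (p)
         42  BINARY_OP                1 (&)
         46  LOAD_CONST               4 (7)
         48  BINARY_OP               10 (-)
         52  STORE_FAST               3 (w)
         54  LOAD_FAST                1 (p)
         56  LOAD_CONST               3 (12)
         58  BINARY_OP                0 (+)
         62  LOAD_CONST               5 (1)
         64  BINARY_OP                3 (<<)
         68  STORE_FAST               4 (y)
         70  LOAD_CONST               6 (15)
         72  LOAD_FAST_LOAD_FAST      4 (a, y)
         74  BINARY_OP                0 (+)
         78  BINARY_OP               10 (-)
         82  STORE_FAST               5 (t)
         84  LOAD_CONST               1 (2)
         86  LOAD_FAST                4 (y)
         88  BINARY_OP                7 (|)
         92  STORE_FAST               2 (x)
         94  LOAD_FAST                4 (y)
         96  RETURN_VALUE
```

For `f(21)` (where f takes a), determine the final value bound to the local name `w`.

-3

LOAD_FAST a → push 21. Stack: [21]
LOAD_CONST → push 2. Stack: [21, 2]
BINARY_OP << → 21 << 2 = 84. Stack: [84]
LOAD_FAST a → push 21. Stack: [84, 21]
BINARY_OP & → 84 & 21 = 20. Stack: [20]
STORE_FAST p → p=20. Stack: []
LOAD_FAST a → push 21. Stack: [21]
LOAD_CONST → push 5. Stack: [21, 5]
BINARY_OP * → 21 * 5 = 105. Stack: [105]
LOAD_FAST_LOAD_FAST p,a → push 20,21. Stack: [105, 20, 21]
BINARY_OP + → 20 + 21 = 41. Stack: [105, 41]
BINARY_OP % → 105 % 41 = 23. Stack: [23]
STORE_FAST x → x=23. Stack: []
LOAD_CONST → push 12. Stack: [12]
LOAD_FAST p → push 20. Stack: [12, 20]
BINARY_OP & → 12 & 20 = 4. Stack: [4]
LOAD_CONST → push 7. Stack: [4, 7]
BINARY_OP - → 4 - 7 = -3. Stack: [-3]
STORE_FAST w → w=-3. Stack: []
LOAD_FAST p → push 20. Stack: [20]
LOAD_CONST → push 12. Stack: [20, 12]
BINARY_OP + → 20 + 12 = 32. Stack: [32]
LOAD_CONST → push 1. Stack: [32, 1]
BINARY_OP << → 32 << 1 = 64. Stack: [64]
STORE_FAST y → y=64. Stack: []
LOAD_CONST → push 15. Stack: [15]
LOAD_FAST_LOAD_FAST a,y → push 21,64. Stack: [15, 21, 64]
BINARY_OP + → 21 + 64 = 85. Stack: [15, 85]
BINARY_OP - → 15 - 85 = -70. Stack: [-70]
STORE_FAST t → t=-70. Stack: []
LOAD_CONST → push 2. Stack: [2]
LOAD_FAST y → push 64. Stack: [2, 64]
BINARY_OP | → 2 | 64 = 66. Stack: [66]
STORE_FAST x → x=66. Stack: []
LOAD_FAST y → push 64. Stack: [64]
RETURN_VALUE → return 64.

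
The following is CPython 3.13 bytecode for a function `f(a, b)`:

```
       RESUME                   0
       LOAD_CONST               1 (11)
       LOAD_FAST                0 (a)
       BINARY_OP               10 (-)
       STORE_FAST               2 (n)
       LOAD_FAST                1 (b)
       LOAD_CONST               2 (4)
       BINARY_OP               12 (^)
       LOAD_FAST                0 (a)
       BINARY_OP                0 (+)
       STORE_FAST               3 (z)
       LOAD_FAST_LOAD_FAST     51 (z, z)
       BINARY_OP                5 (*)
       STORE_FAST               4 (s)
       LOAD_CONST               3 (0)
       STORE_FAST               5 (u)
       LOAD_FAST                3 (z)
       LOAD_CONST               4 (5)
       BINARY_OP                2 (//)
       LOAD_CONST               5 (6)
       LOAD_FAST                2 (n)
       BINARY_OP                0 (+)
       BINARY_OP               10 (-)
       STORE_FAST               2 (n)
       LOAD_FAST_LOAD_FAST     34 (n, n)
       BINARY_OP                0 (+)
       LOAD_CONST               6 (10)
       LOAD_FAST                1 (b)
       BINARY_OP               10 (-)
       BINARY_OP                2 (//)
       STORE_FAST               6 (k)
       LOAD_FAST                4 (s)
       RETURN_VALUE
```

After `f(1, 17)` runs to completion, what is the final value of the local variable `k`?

LOAD_CONST → push 11. Stack: [11]
LOAD_FAST a → push 1. Stack: [11, 1]
BINARY_OP - → 11 - 1 = 10. Stack: [10]
STORE_FAST n → n=10. Stack: []
LOAD_FAST b → push 17. Stack: [17]
LOAD_CONST → push 4. Stack: [17, 4]
BINARY_OP ^ → 17 ^ 4 = 21. Stack: [21]
LOAD_FAST a → push 1. Stack: [21, 1]
BINARY_OP + → 21 + 1 = 22. Stack: [22]
STORE_FAST z → z=22. Stack: []
LOAD_FAST_LOAD_FAST z,z → push 22,22. Stack: [22, 22]
BINARY_OP * → 22 * 22 = 484. Stack: [484]
STORE_FAST s → s=484. Stack: []
LOAD_CONST → push 0. Stack: [0]
STORE_FAST u → u=0. Stack: []
LOAD_FAST z → push 22. Stack: [22]
LOAD_CONST → push 5. Stack: [22, 5]
BINARY_OP // → 22 // 5 = 4. Stack: [4]
LOAD_CONST → push 6. Stack: [4, 6]
LOAD_FAST n → push 10. Stack: [4, 6, 10]
BINARY_OP + → 6 + 10 = 16. Stack: [4, 16]
BINARY_OP - → 4 - 16 = -12. Stack: [-12]
STORE_FAST n → n=-12. Stack: []
LOAD_FAST_LOAD_FAST n,n → push -12,-12. Stack: [-12, -12]
BINARY_OP + → -12 + -12 = -24. Stack: [-24]
LOAD_CONST → push 10. Stack: [-24, 10]
LOAD_FAST b → push 17. Stack: [-24, 10, 17]
BINARY_OP - → 10 - 17 = -7. Stack: [-24, -7]
BINARY_OP // → -24 // -7 = 3. Stack: [3]
STORE_FAST k → k=3. Stack: []
LOAD_FAST s → push 484. Stack: [484]
RETURN_VALUE → return 484.

3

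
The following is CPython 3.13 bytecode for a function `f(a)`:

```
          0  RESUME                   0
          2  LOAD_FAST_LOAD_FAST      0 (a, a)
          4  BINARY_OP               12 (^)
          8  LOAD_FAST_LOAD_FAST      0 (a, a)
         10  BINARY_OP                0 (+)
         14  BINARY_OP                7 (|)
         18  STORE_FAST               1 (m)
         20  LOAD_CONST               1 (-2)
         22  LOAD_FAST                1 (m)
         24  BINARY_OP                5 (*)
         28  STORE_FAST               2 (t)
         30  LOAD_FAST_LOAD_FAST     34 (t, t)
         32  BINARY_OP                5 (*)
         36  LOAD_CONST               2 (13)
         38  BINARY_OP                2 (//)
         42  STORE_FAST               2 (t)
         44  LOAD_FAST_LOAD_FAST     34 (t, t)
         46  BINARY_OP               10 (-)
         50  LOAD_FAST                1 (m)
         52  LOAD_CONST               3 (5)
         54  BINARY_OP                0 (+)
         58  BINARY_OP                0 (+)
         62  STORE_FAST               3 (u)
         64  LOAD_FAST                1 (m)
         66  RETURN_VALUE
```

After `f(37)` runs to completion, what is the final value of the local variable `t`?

1684

LOAD_FAST_LOAD_FAST a,a → push 37,37. Stack: [37, 37]
BINARY_OP ^ → 37 ^ 37 = 0. Stack: [0]
LOAD_FAST_LOAD_FAST a,a → push 37,37. Stack: [0, 37, 37]
BINARY_OP + → 37 + 37 = 74. Stack: [0, 74]
BINARY_OP | → 0 | 74 = 74. Stack: [74]
STORE_FAST m → m=74. Stack: []
LOAD_CONST → push -2. Stack: [-2]
LOAD_FAST m → push 74. Stack: [-2, 74]
BINARY_OP * → -2 * 74 = -148. Stack: [-148]
STORE_FAST t → t=-148. Stack: []
LOAD_FAST_LOAD_FAST t,t → push -148,-148. Stack: [-148, -148]
BINARY_OP * → -148 * -148 = 21904. Stack: [21904]
LOAD_CONST → push 13. Stack: [21904, 13]
BINARY_OP // → 21904 // 13 = 1684. Stack: [1684]
STORE_FAST t → t=1684. Stack: []
LOAD_FAST_LOAD_FAST t,t → push 1684,1684. Stack: [1684, 1684]
BINARY_OP - → 1684 - 1684 = 0. Stack: [0]
LOAD_FAST m → push 74. Stack: [0, 74]
LOAD_CONST → push 5. Stack: [0, 74, 5]
BINARY_OP + → 74 + 5 = 79. Stack: [0, 79]
BINARY_OP + → 0 + 79 = 79. Stack: [79]
STORE_FAST u → u=79. Stack: []
LOAD_FAST m → push 74. Stack: [74]
RETURN_VALUE → return 74.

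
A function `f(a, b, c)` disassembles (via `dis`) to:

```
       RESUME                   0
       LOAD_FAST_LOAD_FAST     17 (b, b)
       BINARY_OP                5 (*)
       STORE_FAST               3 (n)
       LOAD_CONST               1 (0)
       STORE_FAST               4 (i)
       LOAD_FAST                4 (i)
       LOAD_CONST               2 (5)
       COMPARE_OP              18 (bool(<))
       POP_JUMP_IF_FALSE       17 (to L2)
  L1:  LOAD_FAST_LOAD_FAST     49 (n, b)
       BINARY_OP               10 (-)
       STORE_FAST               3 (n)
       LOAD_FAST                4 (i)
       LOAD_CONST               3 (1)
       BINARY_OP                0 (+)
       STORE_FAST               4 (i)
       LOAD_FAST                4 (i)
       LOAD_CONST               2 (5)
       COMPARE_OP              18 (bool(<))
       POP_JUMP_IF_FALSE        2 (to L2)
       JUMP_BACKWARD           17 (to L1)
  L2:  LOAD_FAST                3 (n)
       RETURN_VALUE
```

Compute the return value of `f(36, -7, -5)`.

84

LOAD_FAST_LOAD_FAST b,b → push -7,-7
BINARY_OP * → -7 * -7 = 49
STORE_FAST n → n=49
LOAD_CONST → push 0
STORE_FAST i → i=0
LOAD_FAST i → push 0
LOAD_CONST → push 5
COMPARE_OP bool(<) → 0 vs 5 = True
POP_JUMP_IF_FALSE → pop True; no jump
LOAD_FAST_LOAD_FAST n,b → push 49,-7
BINARY_OP - → 49 - -7 = 56
STORE_FAST n → n=56
LOAD_FAST i → push 0
LOAD_CONST → push 1
BINARY_OP + → 0 + 1 = 1
STORE_FAST i → i=1
LOAD_FAST i → push 1
LOAD_CONST → push 5
COMPARE_OP bool(<) → 1 vs 5 = True
POP_JUMP_IF_FALSE → pop True; no jump
LOAD_FAST_LOAD_FAST n,b → push 56,-7
BINARY_OP - → 56 - -7 = 63
STORE_FAST n → n=63
LOAD_FAST i → push 1
LOAD_CONST → push 1
BINARY_OP + → 1 + 1 = 2
STORE_FAST i → i=2
LOAD_FAST i → push 2
LOAD_CONST → push 5
COMPARE_OP bool(<) → 2 vs 5 = True
POP_JUMP_IF_FALSE → pop True; no jump
LOAD_FAST_LOAD_FAST n,b → push 63,-7
BINARY_OP - → 63 - -7 = 70
STORE_FAST n → n=70
LOAD_FAST i → push 2
LOAD_CONST → push 1
BINARY_OP + → 2 + 1 = 3
STORE_FAST i → i=3
LOAD_FAST i → push 3
LOAD_CONST → push 5
COMPARE_OP bool(<) → 3 vs 5 = True
POP_JUMP_IF_FALSE → pop True; no jump
LOAD_FAST_LOAD_FAST n,b → push 70,-7
BINARY_OP - → 70 - -7 = 77
STORE_FAST n → n=77
LOAD_FAST i → push 3
LOAD_CONST → push 1
BINARY_OP + → 3 + 1 = 4
STORE_FAST i → i=4
LOAD_FAST i → push 4
LOAD_CONST → push 5
COMPARE_OP bool(<) → 4 vs 5 = True
POP_JUMP_IF_FALSE → pop True; no jump
LOAD_FAST_LOAD_FAST n,b → push 77,-7
BINARY_OP - → 77 - -7 = 84
STORE_FAST n → n=84
LOAD_FAST i → push 4
LOAD_CONST → push 1
BINARY_OP + → 4 + 1 = 5
STORE_FAST i → i=5
LOAD_FAST i → push 5
LOAD_CONST → push 5
COMPARE_OP bool(<) → 5 vs 5 = False
POP_JUMP_IF_FALSE → pop False; jump
LOAD_FAST n → push 84
RETURN_VALUE → return 84.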